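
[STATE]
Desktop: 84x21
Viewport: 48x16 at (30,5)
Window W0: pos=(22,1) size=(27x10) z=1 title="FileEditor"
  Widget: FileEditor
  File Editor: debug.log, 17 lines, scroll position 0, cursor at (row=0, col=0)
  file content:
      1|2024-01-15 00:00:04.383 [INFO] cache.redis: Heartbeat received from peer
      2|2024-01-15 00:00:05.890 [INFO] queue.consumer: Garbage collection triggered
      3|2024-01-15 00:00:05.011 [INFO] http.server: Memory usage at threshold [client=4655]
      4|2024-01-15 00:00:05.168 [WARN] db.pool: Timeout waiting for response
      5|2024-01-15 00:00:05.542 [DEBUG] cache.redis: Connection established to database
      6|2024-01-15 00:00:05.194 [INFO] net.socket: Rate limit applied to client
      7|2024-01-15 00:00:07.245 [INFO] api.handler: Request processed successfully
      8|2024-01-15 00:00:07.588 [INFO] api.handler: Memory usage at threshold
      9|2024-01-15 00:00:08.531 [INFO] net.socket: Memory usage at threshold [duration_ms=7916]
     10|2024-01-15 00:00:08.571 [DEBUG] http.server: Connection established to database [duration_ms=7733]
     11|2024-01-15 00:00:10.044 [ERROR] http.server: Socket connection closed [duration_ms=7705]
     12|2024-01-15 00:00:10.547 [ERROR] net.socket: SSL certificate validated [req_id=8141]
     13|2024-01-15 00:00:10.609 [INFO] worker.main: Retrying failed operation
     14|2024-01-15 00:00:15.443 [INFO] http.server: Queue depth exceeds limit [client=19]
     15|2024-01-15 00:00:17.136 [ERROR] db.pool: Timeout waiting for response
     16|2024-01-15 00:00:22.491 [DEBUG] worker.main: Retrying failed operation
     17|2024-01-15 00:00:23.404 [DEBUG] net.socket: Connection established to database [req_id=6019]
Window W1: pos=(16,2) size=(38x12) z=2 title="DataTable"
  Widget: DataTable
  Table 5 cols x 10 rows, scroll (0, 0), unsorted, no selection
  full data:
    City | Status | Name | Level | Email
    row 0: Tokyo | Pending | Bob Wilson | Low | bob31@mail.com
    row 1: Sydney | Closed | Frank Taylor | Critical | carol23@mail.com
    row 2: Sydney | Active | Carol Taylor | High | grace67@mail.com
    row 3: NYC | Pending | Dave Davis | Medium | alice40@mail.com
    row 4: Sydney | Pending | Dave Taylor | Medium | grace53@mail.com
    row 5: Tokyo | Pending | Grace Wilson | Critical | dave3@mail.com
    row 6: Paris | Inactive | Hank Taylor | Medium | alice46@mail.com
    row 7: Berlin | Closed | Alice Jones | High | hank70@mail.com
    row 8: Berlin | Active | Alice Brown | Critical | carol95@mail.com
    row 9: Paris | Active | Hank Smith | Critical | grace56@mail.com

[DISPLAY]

  │Name        │Level  ┃                        
──┼────────────┼───────┃                        
g │Bob Wilson  │Low    ┃                        
  │Frank Taylor│Critica┃                        
  │Carol Taylor│High   ┃                        
g │Dave Davis  │Medium ┃                        
g │Dave Taylor │Medium ┃                        
g │Grace Wilson│Critica┃                        
━━━━━━━━━━━━━━━━━━━━━━━┛                        
                                                
                                                
                                                
                                                
                                                
                                                
                                                


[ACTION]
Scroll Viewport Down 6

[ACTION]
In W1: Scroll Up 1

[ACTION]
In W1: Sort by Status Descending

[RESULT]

 ▼│Name        │Level  ┃                        
──┼────────────┼───────┃                        
g │Bob Wilson  │Low    ┃                        
g │Dave Davis  │Medium ┃                        
g │Dave Taylor │Medium ┃                        
g │Grace Wilson│Critica┃                        
ve│Hank Taylor │Medium ┃                        
  │Frank Taylor│Critica┃                        
━━━━━━━━━━━━━━━━━━━━━━━┛                        
                                                
                                                
                                                
                                                
                                                
                                                
                                                


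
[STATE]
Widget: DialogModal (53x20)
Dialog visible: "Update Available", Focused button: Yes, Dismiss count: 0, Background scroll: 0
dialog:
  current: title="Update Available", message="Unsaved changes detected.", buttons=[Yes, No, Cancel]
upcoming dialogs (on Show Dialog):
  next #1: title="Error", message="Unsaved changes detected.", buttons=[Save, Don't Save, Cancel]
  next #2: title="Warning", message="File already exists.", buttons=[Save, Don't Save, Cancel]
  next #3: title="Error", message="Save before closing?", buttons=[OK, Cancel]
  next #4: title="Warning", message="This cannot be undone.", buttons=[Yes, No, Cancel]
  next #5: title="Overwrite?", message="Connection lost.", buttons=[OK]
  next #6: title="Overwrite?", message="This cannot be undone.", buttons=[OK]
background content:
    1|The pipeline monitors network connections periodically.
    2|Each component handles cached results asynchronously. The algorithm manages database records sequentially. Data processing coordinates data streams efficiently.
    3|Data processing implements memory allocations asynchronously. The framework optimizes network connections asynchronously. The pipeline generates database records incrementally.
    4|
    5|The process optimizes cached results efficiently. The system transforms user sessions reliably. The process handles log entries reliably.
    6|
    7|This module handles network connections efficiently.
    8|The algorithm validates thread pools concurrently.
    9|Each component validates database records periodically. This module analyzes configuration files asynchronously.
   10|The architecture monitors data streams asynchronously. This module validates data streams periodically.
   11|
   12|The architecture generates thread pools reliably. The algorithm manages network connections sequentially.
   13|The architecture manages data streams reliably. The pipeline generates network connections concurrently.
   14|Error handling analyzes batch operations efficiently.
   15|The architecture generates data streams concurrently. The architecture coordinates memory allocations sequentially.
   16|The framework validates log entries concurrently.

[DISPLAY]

The pipeline monitors network connections periodicall
Each component handles cached results asynchronously.
Data processing implements memory allocations asynchr
                                                     
The process optimizes cached results efficiently. The
                                                     
This module handles network connections efficiently. 
The algorith┌───────────────────────────┐urrently.   
Each compone│      Update Available     │ periodicall
The architec│ Unsaved changes detected. │ynchronously
            │    [Yes]  No   Cancel     │            
The architec└───────────────────────────┘eliably. The
The architecture manages data streams reliably. The p
Error handling analyzes batch operations efficiently.
The architecture generates data streams concurrently.
The framework validates log entries concurrently.    
                                                     
                                                     
                                                     
                                                     


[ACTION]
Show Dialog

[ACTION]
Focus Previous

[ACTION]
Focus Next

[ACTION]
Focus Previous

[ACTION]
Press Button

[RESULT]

The pipeline monitors network connections periodicall
Each component handles cached results asynchronously.
Data processing implements memory allocations asynchr
                                                     
The process optimizes cached results efficiently. The
                                                     
This module handles network connections efficiently. 
The algorithm validates thread pools concurrently.   
Each component validates database records periodicall
The architecture monitors data streams asynchronously
                                                     
The architecture generates thread pools reliably. The
The architecture manages data streams reliably. The p
Error handling analyzes batch operations efficiently.
The architecture generates data streams concurrently.
The framework validates log entries concurrently.    
                                                     
                                                     
                                                     
                                                     


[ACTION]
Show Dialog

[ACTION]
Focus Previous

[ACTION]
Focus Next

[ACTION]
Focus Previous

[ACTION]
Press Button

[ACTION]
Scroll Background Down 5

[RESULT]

                                                     
This module handles network connections efficiently. 
The algorithm validates thread pools concurrently.   
Each component validates database records periodicall
The architecture monitors data streams asynchronously
                                                     
The architecture generates thread pools reliably. The
The architecture manages data streams reliably. The p
Error handling analyzes batch operations efficiently.
The architecture generates data streams concurrently.
The framework validates log entries concurrently.    
                                                     
                                                     
                                                     
                                                     
                                                     
                                                     
                                                     
                                                     
                                                     


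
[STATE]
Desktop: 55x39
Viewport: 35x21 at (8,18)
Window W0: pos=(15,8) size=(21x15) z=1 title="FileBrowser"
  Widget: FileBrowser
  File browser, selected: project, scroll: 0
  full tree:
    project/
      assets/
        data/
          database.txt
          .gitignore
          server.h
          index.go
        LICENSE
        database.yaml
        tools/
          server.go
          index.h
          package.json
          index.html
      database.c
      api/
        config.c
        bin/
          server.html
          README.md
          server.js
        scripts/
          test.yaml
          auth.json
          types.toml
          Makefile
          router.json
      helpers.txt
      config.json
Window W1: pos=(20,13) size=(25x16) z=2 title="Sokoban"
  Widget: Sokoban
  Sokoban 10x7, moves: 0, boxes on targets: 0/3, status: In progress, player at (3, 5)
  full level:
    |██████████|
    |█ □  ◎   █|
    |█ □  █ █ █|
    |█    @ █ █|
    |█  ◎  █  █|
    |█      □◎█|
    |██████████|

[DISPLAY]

       ┃    ┃█ □  █ █ █            
       ┃    ┃█    @ █ █            
       ┃    ┃█  ◎  █  █            
       ┃    ┃█      □◎█            
       ┗━━━━┃██████████            
            ┃Moves: 0  0/3         
            ┃                      
            ┃                      
            ┃                      
            ┃                      
            ┗━━━━━━━━━━━━━━━━━━━━━━
                                   
                                   
                                   
                                   
                                   
                                   
                                   
                                   
                                   
                                   


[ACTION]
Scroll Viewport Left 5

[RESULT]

            ┃    ┃█ □  █ █ █       
            ┃    ┃█    @ █ █       
            ┃    ┃█  ◎  █  █       
            ┃    ┃█      □◎█       
            ┗━━━━┃██████████       
                 ┃Moves: 0  0/3    
                 ┃                 
                 ┃                 
                 ┃                 
                 ┃                 
                 ┗━━━━━━━━━━━━━━━━━
                                   
                                   
                                   
                                   
                                   
                                   
                                   
                                   
                                   
                                   


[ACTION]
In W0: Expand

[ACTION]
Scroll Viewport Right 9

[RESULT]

   ┃    ┃█ □  █ █ █             ┃  
   ┃    ┃█    @ █ █             ┃  
   ┃    ┃█  ◎  █  █             ┃  
   ┃    ┃█      □◎█             ┃  
   ┗━━━━┃██████████             ┃  
        ┃Moves: 0  0/3          ┃  
        ┃                       ┃  
        ┃                       ┃  
        ┃                       ┃  
        ┃                       ┃  
        ┗━━━━━━━━━━━━━━━━━━━━━━━┛  
                                   
                                   
                                   
                                   
                                   
                                   
                                   
                                   
                                   
                                   


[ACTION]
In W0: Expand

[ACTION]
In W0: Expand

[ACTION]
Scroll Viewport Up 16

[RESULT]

                                   
                                   
                                   
                                   
                                   
                                   
   ┏━━━━━━━━━━━━━━━━━━━┓           
   ┃ FileBrowser       ┃           
   ┠───────────────────┨           
   ┃> [-] project/     ┃           
   ┃    [+] assets/    ┃           
   ┃    ┏━━━━━━━━━━━━━━━━━━━━━━━┓  
   ┃    ┃ Sokoban               ┃  
   ┃    ┠───────────────────────┨  
   ┃    ┃██████████             ┃  
   ┃    ┃█ □  ◎   █             ┃  
   ┃    ┃█ □  █ █ █             ┃  
   ┃    ┃█    @ █ █             ┃  
   ┃    ┃█  ◎  █  █             ┃  
   ┃    ┃█      □◎█             ┃  
   ┗━━━━┃██████████             ┃  


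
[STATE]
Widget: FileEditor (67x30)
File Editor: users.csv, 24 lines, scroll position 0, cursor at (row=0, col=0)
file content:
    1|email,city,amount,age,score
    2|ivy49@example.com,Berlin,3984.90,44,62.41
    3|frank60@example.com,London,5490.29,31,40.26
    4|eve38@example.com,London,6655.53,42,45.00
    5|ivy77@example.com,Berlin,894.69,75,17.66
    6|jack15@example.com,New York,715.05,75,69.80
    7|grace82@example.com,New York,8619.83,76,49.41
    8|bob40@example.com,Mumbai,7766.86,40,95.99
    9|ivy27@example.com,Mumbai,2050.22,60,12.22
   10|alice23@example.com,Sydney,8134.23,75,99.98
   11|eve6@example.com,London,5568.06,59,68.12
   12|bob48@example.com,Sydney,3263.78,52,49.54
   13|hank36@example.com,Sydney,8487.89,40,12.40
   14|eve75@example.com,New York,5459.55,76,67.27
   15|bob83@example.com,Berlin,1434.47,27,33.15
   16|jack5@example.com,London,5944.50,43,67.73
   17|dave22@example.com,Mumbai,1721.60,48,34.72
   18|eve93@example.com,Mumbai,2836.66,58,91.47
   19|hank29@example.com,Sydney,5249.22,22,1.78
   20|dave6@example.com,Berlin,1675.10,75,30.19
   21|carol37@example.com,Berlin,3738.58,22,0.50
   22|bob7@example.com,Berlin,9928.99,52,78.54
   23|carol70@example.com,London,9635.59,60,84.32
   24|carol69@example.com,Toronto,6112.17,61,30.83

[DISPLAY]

█mail,city,amount,age,score                                       ▲
ivy49@example.com,Berlin,3984.90,44,62.41                         █
frank60@example.com,London,5490.29,31,40.26                       ░
eve38@example.com,London,6655.53,42,45.00                         ░
ivy77@example.com,Berlin,894.69,75,17.66                          ░
jack15@example.com,New York,715.05,75,69.80                       ░
grace82@example.com,New York,8619.83,76,49.41                     ░
bob40@example.com,Mumbai,7766.86,40,95.99                         ░
ivy27@example.com,Mumbai,2050.22,60,12.22                         ░
alice23@example.com,Sydney,8134.23,75,99.98                       ░
eve6@example.com,London,5568.06,59,68.12                          ░
bob48@example.com,Sydney,3263.78,52,49.54                         ░
hank36@example.com,Sydney,8487.89,40,12.40                        ░
eve75@example.com,New York,5459.55,76,67.27                       ░
bob83@example.com,Berlin,1434.47,27,33.15                         ░
jack5@example.com,London,5944.50,43,67.73                         ░
dave22@example.com,Mumbai,1721.60,48,34.72                        ░
eve93@example.com,Mumbai,2836.66,58,91.47                         ░
hank29@example.com,Sydney,5249.22,22,1.78                         ░
dave6@example.com,Berlin,1675.10,75,30.19                         ░
carol37@example.com,Berlin,3738.58,22,0.50                        ░
bob7@example.com,Berlin,9928.99,52,78.54                          ░
carol70@example.com,London,9635.59,60,84.32                       ░
carol69@example.com,Toronto,6112.17,61,30.83                      ░
                                                                  ░
                                                                  ░
                                                                  ░
                                                                  ░
                                                                  ░
                                                                  ▼


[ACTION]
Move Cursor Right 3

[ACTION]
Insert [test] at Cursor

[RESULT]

ematest█l,city,amount,age,score                                   ▲
ivy49@example.com,Berlin,3984.90,44,62.41                         █
frank60@example.com,London,5490.29,31,40.26                       ░
eve38@example.com,London,6655.53,42,45.00                         ░
ivy77@example.com,Berlin,894.69,75,17.66                          ░
jack15@example.com,New York,715.05,75,69.80                       ░
grace82@example.com,New York,8619.83,76,49.41                     ░
bob40@example.com,Mumbai,7766.86,40,95.99                         ░
ivy27@example.com,Mumbai,2050.22,60,12.22                         ░
alice23@example.com,Sydney,8134.23,75,99.98                       ░
eve6@example.com,London,5568.06,59,68.12                          ░
bob48@example.com,Sydney,3263.78,52,49.54                         ░
hank36@example.com,Sydney,8487.89,40,12.40                        ░
eve75@example.com,New York,5459.55,76,67.27                       ░
bob83@example.com,Berlin,1434.47,27,33.15                         ░
jack5@example.com,London,5944.50,43,67.73                         ░
dave22@example.com,Mumbai,1721.60,48,34.72                        ░
eve93@example.com,Mumbai,2836.66,58,91.47                         ░
hank29@example.com,Sydney,5249.22,22,1.78                         ░
dave6@example.com,Berlin,1675.10,75,30.19                         ░
carol37@example.com,Berlin,3738.58,22,0.50                        ░
bob7@example.com,Berlin,9928.99,52,78.54                          ░
carol70@example.com,London,9635.59,60,84.32                       ░
carol69@example.com,Toronto,6112.17,61,30.83                      ░
                                                                  ░
                                                                  ░
                                                                  ░
                                                                  ░
                                                                  ░
                                                                  ▼


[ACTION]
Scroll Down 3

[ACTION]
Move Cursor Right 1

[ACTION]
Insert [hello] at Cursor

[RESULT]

ematestihello█,city,amount,age,score                              ▲
ivy49@example.com,Berlin,3984.90,44,62.41                         █
frank60@example.com,London,5490.29,31,40.26                       ░
eve38@example.com,London,6655.53,42,45.00                         ░
ivy77@example.com,Berlin,894.69,75,17.66                          ░
jack15@example.com,New York,715.05,75,69.80                       ░
grace82@example.com,New York,8619.83,76,49.41                     ░
bob40@example.com,Mumbai,7766.86,40,95.99                         ░
ivy27@example.com,Mumbai,2050.22,60,12.22                         ░
alice23@example.com,Sydney,8134.23,75,99.98                       ░
eve6@example.com,London,5568.06,59,68.12                          ░
bob48@example.com,Sydney,3263.78,52,49.54                         ░
hank36@example.com,Sydney,8487.89,40,12.40                        ░
eve75@example.com,New York,5459.55,76,67.27                       ░
bob83@example.com,Berlin,1434.47,27,33.15                         ░
jack5@example.com,London,5944.50,43,67.73                         ░
dave22@example.com,Mumbai,1721.60,48,34.72                        ░
eve93@example.com,Mumbai,2836.66,58,91.47                         ░
hank29@example.com,Sydney,5249.22,22,1.78                         ░
dave6@example.com,Berlin,1675.10,75,30.19                         ░
carol37@example.com,Berlin,3738.58,22,0.50                        ░
bob7@example.com,Berlin,9928.99,52,78.54                          ░
carol70@example.com,London,9635.59,60,84.32                       ░
carol69@example.com,Toronto,6112.17,61,30.83                      ░
                                                                  ░
                                                                  ░
                                                                  ░
                                                                  ░
                                                                  ░
                                                                  ▼


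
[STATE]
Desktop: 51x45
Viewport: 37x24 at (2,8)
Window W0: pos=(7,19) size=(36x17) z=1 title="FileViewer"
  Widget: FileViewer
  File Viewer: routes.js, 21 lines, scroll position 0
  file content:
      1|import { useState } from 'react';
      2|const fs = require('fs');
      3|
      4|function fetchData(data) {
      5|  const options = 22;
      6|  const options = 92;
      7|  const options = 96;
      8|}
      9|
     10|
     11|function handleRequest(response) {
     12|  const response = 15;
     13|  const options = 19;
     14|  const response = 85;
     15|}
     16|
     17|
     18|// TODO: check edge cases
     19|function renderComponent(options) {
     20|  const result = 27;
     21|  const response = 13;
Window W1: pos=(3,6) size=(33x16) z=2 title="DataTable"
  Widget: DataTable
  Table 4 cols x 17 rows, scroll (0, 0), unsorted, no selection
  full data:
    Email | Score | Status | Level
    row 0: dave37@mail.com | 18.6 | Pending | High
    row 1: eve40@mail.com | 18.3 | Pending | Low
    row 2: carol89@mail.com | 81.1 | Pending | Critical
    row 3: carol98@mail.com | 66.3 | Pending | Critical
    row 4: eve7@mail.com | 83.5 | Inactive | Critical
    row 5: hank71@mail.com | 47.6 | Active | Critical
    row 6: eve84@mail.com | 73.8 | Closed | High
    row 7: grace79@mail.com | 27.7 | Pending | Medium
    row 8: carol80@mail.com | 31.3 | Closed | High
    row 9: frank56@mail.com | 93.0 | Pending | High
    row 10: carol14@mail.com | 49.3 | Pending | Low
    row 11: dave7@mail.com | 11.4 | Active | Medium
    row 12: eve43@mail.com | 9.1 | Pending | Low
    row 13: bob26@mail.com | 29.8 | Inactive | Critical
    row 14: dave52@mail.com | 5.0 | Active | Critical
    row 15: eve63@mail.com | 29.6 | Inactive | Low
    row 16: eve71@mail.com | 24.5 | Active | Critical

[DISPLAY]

 ┠───────────────────────────────┨   
 ┃Email           │Score│Status  ┃   
 ┃────────────────┼─────┼────────┃   
 ┃dave37@mail.com │18.6 │Pending ┃   
 ┃eve40@mail.com  │18.3 │Pending ┃   
 ┃carol89@mail.com│81.1 │Pending ┃   
 ┃carol98@mail.com│66.3 │Pending ┃   
 ┃eve7@mail.com   │83.5 │Inactive┃   
 ┃hank71@mail.com │47.6 │Active  ┃   
 ┃eve84@mail.com  │73.8 │Closed  ┃   
 ┃grace79@mail.com│27.7 │Pending ┃   
 ┃carol80@mail.com│31.3 │Closed  ┃━━━
 ┃frank56@mail.com│93.0 │Pending ┃   
 ┗━━━━━━━━━━━━━━━━━━━━━━━━━━━━━━━┛───
     ┃import { useState } from 'react
     ┃const fs = require('fs');      
     ┃                               
     ┃function fetchData(data) {     
     ┃  const options = 22;          
     ┃  const options = 92;          
     ┃  const options = 96;          
     ┃}                              
     ┃                               
     ┃                               


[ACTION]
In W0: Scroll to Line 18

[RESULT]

 ┠───────────────────────────────┨   
 ┃Email           │Score│Status  ┃   
 ┃────────────────┼─────┼────────┃   
 ┃dave37@mail.com │18.6 │Pending ┃   
 ┃eve40@mail.com  │18.3 │Pending ┃   
 ┃carol89@mail.com│81.1 │Pending ┃   
 ┃carol98@mail.com│66.3 │Pending ┃   
 ┃eve7@mail.com   │83.5 │Inactive┃   
 ┃hank71@mail.com │47.6 │Active  ┃   
 ┃eve84@mail.com  │73.8 │Closed  ┃   
 ┃grace79@mail.com│27.7 │Pending ┃   
 ┃carol80@mail.com│31.3 │Closed  ┃━━━
 ┃frank56@mail.com│93.0 │Pending ┃   
 ┗━━━━━━━━━━━━━━━━━━━━━━━━━━━━━━━┛───
     ┃                               
     ┃                               
     ┃function handleRequest(response
     ┃  const response = 15;         
     ┃  const options = 19;          
     ┃  const response = 85;         
     ┃}                              
     ┃                               
     ┃                               
     ┃// TODO: check edge cases      


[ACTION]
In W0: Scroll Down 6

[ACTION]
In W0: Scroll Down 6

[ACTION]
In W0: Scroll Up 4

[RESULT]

 ┠───────────────────────────────┨   
 ┃Email           │Score│Status  ┃   
 ┃────────────────┼─────┼────────┃   
 ┃dave37@mail.com │18.6 │Pending ┃   
 ┃eve40@mail.com  │18.3 │Pending ┃   
 ┃carol89@mail.com│81.1 │Pending ┃   
 ┃carol98@mail.com│66.3 │Pending ┃   
 ┃eve7@mail.com   │83.5 │Inactive┃   
 ┃hank71@mail.com │47.6 │Active  ┃   
 ┃eve84@mail.com  │73.8 │Closed  ┃   
 ┃grace79@mail.com│27.7 │Pending ┃   
 ┃carol80@mail.com│31.3 │Closed  ┃━━━
 ┃frank56@mail.com│93.0 │Pending ┃   
 ┗━━━━━━━━━━━━━━━━━━━━━━━━━━━━━━━┛───
     ┃  const options = 22;          
     ┃  const options = 92;          
     ┃  const options = 96;          
     ┃}                              
     ┃                               
     ┃                               
     ┃function handleRequest(response
     ┃  const response = 15;         
     ┃  const options = 19;          
     ┃  const response = 85;         


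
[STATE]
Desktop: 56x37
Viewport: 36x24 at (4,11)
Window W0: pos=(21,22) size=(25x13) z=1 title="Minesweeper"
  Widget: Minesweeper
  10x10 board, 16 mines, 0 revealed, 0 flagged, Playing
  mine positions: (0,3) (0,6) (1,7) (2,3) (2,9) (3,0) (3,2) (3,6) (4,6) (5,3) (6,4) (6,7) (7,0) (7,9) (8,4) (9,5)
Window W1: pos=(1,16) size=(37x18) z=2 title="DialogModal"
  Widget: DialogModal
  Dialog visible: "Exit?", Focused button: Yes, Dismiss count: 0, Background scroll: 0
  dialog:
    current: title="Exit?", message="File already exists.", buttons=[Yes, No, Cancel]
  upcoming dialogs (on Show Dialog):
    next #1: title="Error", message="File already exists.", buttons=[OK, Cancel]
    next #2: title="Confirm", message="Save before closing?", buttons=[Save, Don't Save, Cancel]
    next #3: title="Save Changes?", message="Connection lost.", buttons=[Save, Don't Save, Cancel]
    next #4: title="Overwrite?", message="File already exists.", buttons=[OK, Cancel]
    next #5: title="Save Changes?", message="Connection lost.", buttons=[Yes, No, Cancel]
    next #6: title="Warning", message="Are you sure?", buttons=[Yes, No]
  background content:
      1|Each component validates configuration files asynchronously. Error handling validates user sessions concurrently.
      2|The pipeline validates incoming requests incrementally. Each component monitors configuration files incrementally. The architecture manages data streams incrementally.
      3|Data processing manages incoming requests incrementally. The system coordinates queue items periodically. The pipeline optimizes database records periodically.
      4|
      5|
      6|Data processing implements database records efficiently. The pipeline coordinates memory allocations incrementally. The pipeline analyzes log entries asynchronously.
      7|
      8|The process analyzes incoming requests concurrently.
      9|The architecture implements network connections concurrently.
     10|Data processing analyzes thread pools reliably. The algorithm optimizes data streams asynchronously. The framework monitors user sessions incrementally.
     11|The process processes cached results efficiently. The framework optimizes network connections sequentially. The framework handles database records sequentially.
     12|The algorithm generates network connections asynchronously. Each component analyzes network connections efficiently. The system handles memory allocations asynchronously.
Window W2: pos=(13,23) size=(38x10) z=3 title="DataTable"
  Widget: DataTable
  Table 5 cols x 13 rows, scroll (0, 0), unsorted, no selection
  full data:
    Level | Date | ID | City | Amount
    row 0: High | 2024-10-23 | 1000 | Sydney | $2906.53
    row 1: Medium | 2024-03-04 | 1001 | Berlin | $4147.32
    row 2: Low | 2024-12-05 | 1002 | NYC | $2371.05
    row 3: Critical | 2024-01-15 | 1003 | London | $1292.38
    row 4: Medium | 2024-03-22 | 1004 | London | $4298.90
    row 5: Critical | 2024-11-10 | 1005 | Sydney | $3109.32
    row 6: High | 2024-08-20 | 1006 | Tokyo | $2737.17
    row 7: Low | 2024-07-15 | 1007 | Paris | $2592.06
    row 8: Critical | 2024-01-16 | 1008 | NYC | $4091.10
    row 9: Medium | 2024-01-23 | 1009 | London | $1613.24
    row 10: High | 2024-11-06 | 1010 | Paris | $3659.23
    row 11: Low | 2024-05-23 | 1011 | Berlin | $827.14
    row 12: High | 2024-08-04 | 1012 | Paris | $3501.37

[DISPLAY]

                                    
                                    
                                    
                                    
                                    
━━━━━━━━━━━━━━━━━━━━━━━━━━━━━━━━━┓  
ialogModal                       ┃  
─────────────────────────────────┨  
ch component validates configurat┃  
e pipeline validates incoming req┃  
ta processing manages incoming re┃  
                                 ┃━━
   ┌─────┏━━━━━━━━━━━━━━━━━━━━━━━━━━
ta │     ┃ DataTable                
   │ File┠──────────────────────────
e p│ [Yes┃Level   │Date      │ID  │C
e a└─────┃────────┼──────────┼────┼─
ta proces┃High    │2024-10-23│1000│S
e process┃Medium  │2024-03-04│1001│B
e algorit┃Low     │2024-12-05│1002│N
         ┃Critical│2024-01-15│1003│L
         ┗━━━━━━━━━━━━━━━━━━━━━━━━━━
━━━━━━━━━━━━━━━━━━━━━━━━━━━━━━━━━┛  
                 ┗━━━━━━━━━━━━━━━━━━


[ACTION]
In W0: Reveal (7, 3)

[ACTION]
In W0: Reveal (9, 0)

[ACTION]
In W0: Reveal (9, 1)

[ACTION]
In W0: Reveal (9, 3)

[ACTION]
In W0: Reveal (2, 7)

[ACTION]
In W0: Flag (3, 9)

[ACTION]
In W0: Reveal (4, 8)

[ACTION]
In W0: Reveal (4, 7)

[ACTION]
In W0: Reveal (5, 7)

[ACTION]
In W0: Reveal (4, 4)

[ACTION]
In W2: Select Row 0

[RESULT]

                                    
                                    
                                    
                                    
                                    
━━━━━━━━━━━━━━━━━━━━━━━━━━━━━━━━━┓  
ialogModal                       ┃  
─────────────────────────────────┨  
ch component validates configurat┃  
e pipeline validates incoming req┃  
ta processing manages incoming re┃  
                                 ┃━━
   ┌─────┏━━━━━━━━━━━━━━━━━━━━━━━━━━
ta │     ┃ DataTable                
   │ File┠──────────────────────────
e p│ [Yes┃Level   │Date      │ID  │C
e a└─────┃────────┼──────────┼────┼─
ta proces┃>igh    │2024-10-23│1000│S
e process┃Medium  │2024-03-04│1001│B
e algorit┃Low     │2024-12-05│1002│N
         ┃Critical│2024-01-15│1003│L
         ┗━━━━━━━━━━━━━━━━━━━━━━━━━━
━━━━━━━━━━━━━━━━━━━━━━━━━━━━━━━━━┛  
                 ┗━━━━━━━━━━━━━━━━━━


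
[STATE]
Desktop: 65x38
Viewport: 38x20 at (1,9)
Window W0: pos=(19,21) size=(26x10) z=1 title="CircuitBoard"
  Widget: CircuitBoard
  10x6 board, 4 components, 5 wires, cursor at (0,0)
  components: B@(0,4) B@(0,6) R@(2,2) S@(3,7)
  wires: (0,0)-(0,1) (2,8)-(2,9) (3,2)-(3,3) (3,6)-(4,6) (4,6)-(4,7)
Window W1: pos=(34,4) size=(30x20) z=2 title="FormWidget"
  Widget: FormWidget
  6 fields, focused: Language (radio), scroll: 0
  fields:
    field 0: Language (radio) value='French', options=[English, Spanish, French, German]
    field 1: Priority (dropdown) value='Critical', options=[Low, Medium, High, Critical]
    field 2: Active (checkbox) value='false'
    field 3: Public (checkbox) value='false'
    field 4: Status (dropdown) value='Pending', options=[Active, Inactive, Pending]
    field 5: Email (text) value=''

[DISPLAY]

                                 ┃  Ac
                                 ┃  Pu
                                 ┃  St
                                 ┃  Em
                                 ┃    
                                 ┃    
                                 ┃    
                                 ┃    
                                 ┃    
                                 ┃    
                                 ┃    
                                 ┃    
                  ┏━━━━━━━━━━━━━━┃    
                  ┃ CircuitBoard ┃    
                  ┠──────────────┗━━━━
                  ┃   0 1 2 3 4 5 6 7 
                  ┃0  [.]─ ·          
                  ┃                   
                  ┃1                  
                  ┃                   


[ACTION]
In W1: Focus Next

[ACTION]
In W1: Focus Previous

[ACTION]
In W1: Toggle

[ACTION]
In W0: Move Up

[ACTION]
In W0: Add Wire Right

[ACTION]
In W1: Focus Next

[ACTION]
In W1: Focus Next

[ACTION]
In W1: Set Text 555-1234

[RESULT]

                                 ┃> Ac
                                 ┃  Pu
                                 ┃  St
                                 ┃  Em
                                 ┃    
                                 ┃    
                                 ┃    
                                 ┃    
                                 ┃    
                                 ┃    
                                 ┃    
                                 ┃    
                  ┏━━━━━━━━━━━━━━┃    
                  ┃ CircuitBoard ┃    
                  ┠──────────────┗━━━━
                  ┃   0 1 2 3 4 5 6 7 
                  ┃0  [.]─ ·          
                  ┃                   
                  ┃1                  
                  ┃                   


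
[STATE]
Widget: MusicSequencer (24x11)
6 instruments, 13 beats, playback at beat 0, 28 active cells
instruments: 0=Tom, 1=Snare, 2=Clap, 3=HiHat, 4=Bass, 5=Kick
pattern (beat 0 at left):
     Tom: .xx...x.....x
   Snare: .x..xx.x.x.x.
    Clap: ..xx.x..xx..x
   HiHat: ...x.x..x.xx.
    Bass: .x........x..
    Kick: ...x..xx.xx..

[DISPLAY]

      ▼123456789012     
   Tom·██···█·····█     
 Snare·█··██·█·█·█·     
  Clap··██·█··██··█     
 HiHat···█·█··█·██·     
  Bass·█········█··     
  Kick···█··██·██··     
                        
                        
                        
                        


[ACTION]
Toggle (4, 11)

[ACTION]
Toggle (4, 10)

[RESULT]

      ▼123456789012     
   Tom·██···█·····█     
 Snare·█··██·█·█·█·     
  Clap··██·█··██··█     
 HiHat···█·█··█·██·     
  Bass·█·········█·     
  Kick···█··██·██··     
                        
                        
                        
                        


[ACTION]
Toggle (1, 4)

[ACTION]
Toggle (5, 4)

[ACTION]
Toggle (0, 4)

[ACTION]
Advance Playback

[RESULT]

      0▼23456789012     
   Tom·██·█·█·····█     
 Snare·█···█·█·█·█·     
  Clap··██·█··██··█     
 HiHat···█·█··█·██·     
  Bass·█·········█·     
  Kick···██·██·██··     
                        
                        
                        
                        


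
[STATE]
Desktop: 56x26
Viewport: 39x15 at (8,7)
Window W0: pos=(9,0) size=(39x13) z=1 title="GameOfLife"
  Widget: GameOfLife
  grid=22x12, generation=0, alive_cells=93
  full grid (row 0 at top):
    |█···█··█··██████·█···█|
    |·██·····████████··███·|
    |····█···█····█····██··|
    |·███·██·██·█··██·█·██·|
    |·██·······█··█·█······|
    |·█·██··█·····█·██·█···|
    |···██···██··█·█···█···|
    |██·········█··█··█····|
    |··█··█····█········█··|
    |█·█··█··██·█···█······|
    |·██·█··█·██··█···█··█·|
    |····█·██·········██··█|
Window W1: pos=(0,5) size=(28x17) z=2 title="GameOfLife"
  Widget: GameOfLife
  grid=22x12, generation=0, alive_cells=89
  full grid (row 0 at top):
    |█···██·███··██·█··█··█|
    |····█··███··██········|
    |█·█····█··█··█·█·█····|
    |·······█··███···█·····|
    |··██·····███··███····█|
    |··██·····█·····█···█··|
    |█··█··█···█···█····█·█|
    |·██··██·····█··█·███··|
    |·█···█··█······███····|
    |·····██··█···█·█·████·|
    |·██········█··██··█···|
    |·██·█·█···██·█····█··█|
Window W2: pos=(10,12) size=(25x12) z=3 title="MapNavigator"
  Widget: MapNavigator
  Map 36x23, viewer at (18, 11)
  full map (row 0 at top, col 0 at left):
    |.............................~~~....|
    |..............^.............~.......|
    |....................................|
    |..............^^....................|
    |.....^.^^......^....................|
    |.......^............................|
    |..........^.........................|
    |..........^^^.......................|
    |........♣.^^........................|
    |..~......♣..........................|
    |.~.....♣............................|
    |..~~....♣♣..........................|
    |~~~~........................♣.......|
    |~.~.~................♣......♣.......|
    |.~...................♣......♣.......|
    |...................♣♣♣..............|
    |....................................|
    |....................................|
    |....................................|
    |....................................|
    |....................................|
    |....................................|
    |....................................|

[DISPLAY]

───────────────────┨█···               
                   ┃█···               
███··██·█··█··█    ┃····               
███··██········    ┃·█··               
█··█··█·█·█····    ┃····               
█·┏━━━━━━━━━━━━━━━━━━━━━━━┓━━━━━━━━━━━━
··┃ MapNavigator          ┃            
··┠───────────────────────┨            
··┃...^^^.................┃            
··┃.♣.^^..................┃            
·█┃..♣....................┃            
··┃♣......................┃            
··┃.♣♣........@...........┃            
··┃.....................♣.┃            
━━┃..............♣......♣.┃            


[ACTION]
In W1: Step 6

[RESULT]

───────────────────┨█···               
                   ┃█···               
█··············    ┃····               
█········██····    ┃·█··               
█·······█·██···    ┃····               
█·┏━━━━━━━━━━━━━━━━━━━━━━━┓━━━━━━━━━━━━
█·┃ MapNavigator          ┃            
·█┠───────────────────────┨            
█·┃...^^^.................┃            
··┃.♣.^^..................┃            
█·┃..♣....................┃            
·█┃♣......................┃            
█·┃.♣♣........@...........┃            
··┃.....................♣.┃            
━━┃..............♣......♣.┃            


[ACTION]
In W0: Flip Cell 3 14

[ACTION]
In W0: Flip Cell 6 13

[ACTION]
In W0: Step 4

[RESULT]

───────────────────┨····               
                   ┃····               
█··············    ┃█···               
█········██····    ┃····               
█·······█·██···    ┃····               
█·┏━━━━━━━━━━━━━━━━━━━━━━━┓━━━━━━━━━━━━
█·┃ MapNavigator          ┃            
·█┠───────────────────────┨            
█·┃...^^^.................┃            
··┃.♣.^^..................┃            
█·┃..♣....................┃            
·█┃♣......................┃            
█·┃.♣♣........@...........┃            
··┃.....................♣.┃            
━━┃..............♣......♣.┃            


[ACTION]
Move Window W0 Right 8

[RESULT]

───────────────────┨██··········       
                   ┃██··········       
█··············    ┃█·█·█·███···       
█········██····    ┃████········       
█·······█·██···    ┃██·····█····       
█·┏━━━━━━━━━━━━━━━━━━━━━━━┓━━━━━━━━━━━━
█·┃ MapNavigator          ┃            
·█┠───────────────────────┨            
█·┃...^^^.................┃            
··┃.♣.^^..................┃            
█·┃..♣....................┃            
·█┃♣......................┃            
█·┃.♣♣........@...........┃            
··┃.....................♣.┃            
━━┃..............♣......♣.┃            
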